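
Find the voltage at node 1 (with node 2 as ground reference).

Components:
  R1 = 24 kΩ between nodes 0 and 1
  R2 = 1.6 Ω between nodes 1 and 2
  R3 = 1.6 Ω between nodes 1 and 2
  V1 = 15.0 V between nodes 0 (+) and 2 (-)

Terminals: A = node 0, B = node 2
Nodal analysis, taking node 2 as the 0 V reference.
Source V1 fixes V_0 = 15 V.
KCL at each unknown node (sum of currents leaving = 0; resistances in Ω):
  Node 1: (V_1 - 15)/24000 + (V_1 - 0)/1.6 + (V_1 - 0)/1.6 = 0
Collecting terms: 1.25 × V_1 = 0.000625  =>  V_1 = 0.0005 V
The requested potential is V_1 = 0.0005 V.

Final answer: V_1 = 0.0005 V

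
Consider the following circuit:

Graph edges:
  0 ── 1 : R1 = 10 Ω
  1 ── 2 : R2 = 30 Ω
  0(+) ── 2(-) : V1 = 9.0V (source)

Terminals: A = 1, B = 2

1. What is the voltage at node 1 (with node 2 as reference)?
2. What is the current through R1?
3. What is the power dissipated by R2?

Nodal analysis, taking node 2 as the 0 V reference.
Source V1 fixes V_0 = 9 V.
KCL at each unknown node (sum of currents leaving = 0; resistances in Ω):
  Node 1: (V_1 - 9)/10 + (V_1 - 0)/30 = 0
Collecting terms: 0.1333 × V_1 = 0.9  =>  V_1 = 6.75 V
Part 1:
  Read off the nodal solution: V_1 = 6.75 V
Part 2:
  I_R1 = (V_0 - V_1)/R1 = (9 - 6.75)/10 = 0.225 A
  Magnitude: I_R1 = 0.225 A
Part 3:
  I_R2 = (V_1 - V_2)/R2 = (6.75 - 0)/30 = 0.225 A
  P_R2 = I_R2² × R2 = (0.225)² × 30 = 1.519 W

Final answers:
1. V_1 = 6.75 V
2. I_R1 = 0.225 A
3. P_R2 = 1.519 W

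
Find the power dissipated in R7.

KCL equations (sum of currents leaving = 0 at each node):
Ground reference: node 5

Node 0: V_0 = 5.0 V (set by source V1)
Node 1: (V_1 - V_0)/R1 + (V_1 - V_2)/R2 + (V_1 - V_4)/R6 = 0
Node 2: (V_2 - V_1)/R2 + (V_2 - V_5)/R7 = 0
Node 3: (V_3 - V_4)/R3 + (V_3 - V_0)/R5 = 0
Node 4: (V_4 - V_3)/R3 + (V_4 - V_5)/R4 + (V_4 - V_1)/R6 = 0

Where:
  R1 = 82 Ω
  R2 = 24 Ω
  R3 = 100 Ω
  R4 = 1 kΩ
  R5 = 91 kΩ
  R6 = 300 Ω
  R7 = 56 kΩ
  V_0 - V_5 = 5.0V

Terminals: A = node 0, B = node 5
Nodal analysis, taking node 5 as the 0 V reference.
Source V1 fixes V_0 = 5 V.
KCL at each unknown node (sum of currents leaving = 0; resistances in Ω):
  Node 1: (V_1 - 5)/82 + (V_1 - V_2)/24 + (V_1 - V_4)/300 = 0
  Node 2: (V_2 - V_1)/24 + (V_2 - 0)/56000 = 0
  Node 3: (V_3 - V_4)/100 + (V_3 - 5)/91000 = 0
  Node 4: (V_4 - V_3)/100 + (V_4 - 0)/1000 + (V_4 - V_1)/300 = 0
Collecting terms (coefficients in siemens):
  0.0572·V_1 - 0.04167·V_2 - 0.003333·V_4 = 0.06098
  0.04168·V_2 - 0.04167·V_1 = 0
  0.01001·V_3 - 0.01·V_4 = 0.00005495
  0.01433·V_4 - 0.003333·V_1 - 0.01·V_3 = 0
Solving these 4 simultaneous equations (Gaussian elimination) gives:
  V_1 = 4.698 V, V_2 = 4.696 V, V_3 = 3.619 V, V_4 = 3.617 V
I_R7 = (V_2 - V_5)/R7 = (4.696 - 0)/56000 = 0.00008385 A
P_R7 = I_R7² × R7 = (0.00008385)² × 56000 = 0.0003938 W

Final answer: 0.0003938 W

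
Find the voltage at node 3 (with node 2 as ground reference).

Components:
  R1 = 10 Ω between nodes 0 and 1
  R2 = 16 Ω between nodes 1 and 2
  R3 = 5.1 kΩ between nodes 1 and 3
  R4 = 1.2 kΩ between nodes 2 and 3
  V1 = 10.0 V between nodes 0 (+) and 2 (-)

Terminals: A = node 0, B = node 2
Nodal analysis, taking node 2 as the 0 V reference.
Source V1 fixes V_0 = 10 V.
KCL at each unknown node (sum of currents leaving = 0; resistances in Ω):
  Node 1: (V_1 - 10)/10 + (V_1 - 0)/16 + (V_1 - V_3)/5100 = 0
  Node 3: (V_3 - V_1)/5100 + (V_3 - 0)/1200 = 0
Collecting terms (coefficients in siemens):
  0.1627·V_1 - 0.0001961·V_3 = 1
  0.001029·V_3 - 0.0001961·V_1 = 0
Determinant D = (0.1627)(0.001029) - (-0.0001961)(-0.0001961) = 0.0001674
V_1 = [(1)(0.001029) - (-0.0001961)(0)]/D = 6.148 V
V_3 = [(0.1627)(0) - (1)(-0.0001961)]/D = 1.171 V
The requested potential is V_3 = 1.171 V.

Final answer: V_3 = 1.171 V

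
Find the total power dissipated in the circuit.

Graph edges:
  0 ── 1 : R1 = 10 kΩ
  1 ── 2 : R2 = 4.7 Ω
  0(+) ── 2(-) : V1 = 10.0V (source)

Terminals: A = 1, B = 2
Nodal analysis, taking node 2 as the 0 V reference.
Source V1 fixes V_0 = 10 V.
KCL at each unknown node (sum of currents leaving = 0; resistances in Ω):
  Node 1: (V_1 - 10)/10000 + (V_1 - 0)/4.7 = 0
Collecting terms: 0.2129 × V_1 = 0.001  =>  V_1 = 0.004698 V
Power in each resistor, P = (ΔV)²/R:
  P_R1 = (10 - 0.004698)²/10000 = 0.009991 W
  P_R2 = (0.004698 - 0)²/4.7 = 0.000004696 W
P_total = P_R1 + P_R2 = 0.009995 W

Final answer: 0.009995 W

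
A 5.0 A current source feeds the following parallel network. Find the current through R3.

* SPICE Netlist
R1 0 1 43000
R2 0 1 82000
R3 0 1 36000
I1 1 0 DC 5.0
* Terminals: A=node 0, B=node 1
All resistors sit directly between nodes 0 and 1, so they are in parallel and share one voltage V; the full source current 5 A splits among them.
1/R_par = 1/43000 + 1/82000 + 1/36000 = 0.00006323 S  =>  R_par = 15820 Ω
V = I × R_par = 5 × 15820 = 79080 V
I_R3 = V/R3 = 79080/36000 = 2.197 A

Final answer: 2.197 A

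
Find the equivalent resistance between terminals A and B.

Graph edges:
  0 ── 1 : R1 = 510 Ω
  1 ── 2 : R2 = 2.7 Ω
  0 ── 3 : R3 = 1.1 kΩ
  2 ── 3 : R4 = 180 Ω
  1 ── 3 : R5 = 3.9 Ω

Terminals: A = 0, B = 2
The network is not a plain series/parallel combination. Inject a 1 A test current into terminal A (node 0) and return it from terminal B (node 2); then R_eq = V_A / (1 A).
Nodal analysis, taking node 2 as the 0 V reference.
Current source I_test pushes 1 A into node 0 and draws it out of node 2.
KCL at each unknown node (sum of currents leaving = 0; resistances in Ω):
  Node 0: (V_0 - V_1)/510 + (V_0 - V_3)/1100 - 1 = 0
  Node 1: (V_1 - V_0)/510 + (V_1 - 0)/2.7 + (V_1 - V_3)/3.9 = 0
  Node 3: (V_3 - V_0)/1100 + (V_3 - V_1)/3.9 + (V_3 - 0)/180 = 0
Collecting terms (coefficients in siemens):
  0.00287·V_0 - 0.001961·V_1 - 0.0009091·V_3 = 1
  0.6287·V_1 - 0.001961·V_0 - 0.2564·V_3 = 0
  0.2629·V_3 - 0.0009091·V_0 - 0.2564·V_1 = 0
Solving these 3 simultaneous equations (Gaussian elimination) gives:
  V_0 = 351.5 V, V_1 = 2.643 V, V_3 = 3.794 V
R_eq = V_0 / 1 A = 351.5 Ω

Final answer: 351.5 Ω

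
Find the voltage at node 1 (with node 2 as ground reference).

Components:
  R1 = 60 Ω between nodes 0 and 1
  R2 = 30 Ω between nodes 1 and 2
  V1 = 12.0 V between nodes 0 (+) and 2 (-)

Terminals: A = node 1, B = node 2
Nodal analysis, taking node 2 as the 0 V reference.
Source V1 fixes V_0 = 12 V.
KCL at each unknown node (sum of currents leaving = 0; resistances in Ω):
  Node 1: (V_1 - 12)/60 + (V_1 - 0)/30 = 0
Collecting terms: 0.05 × V_1 = 0.2  =>  V_1 = 4 V
The requested potential is V_1 = 4 V.

Final answer: V_1 = 4 V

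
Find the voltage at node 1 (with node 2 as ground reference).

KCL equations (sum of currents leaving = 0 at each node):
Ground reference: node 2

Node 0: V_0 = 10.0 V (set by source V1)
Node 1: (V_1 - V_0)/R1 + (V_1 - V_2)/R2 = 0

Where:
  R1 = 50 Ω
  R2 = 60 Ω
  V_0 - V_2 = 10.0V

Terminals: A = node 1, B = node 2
Nodal analysis, taking node 2 as the 0 V reference.
Source V1 fixes V_0 = 10 V.
KCL at each unknown node (sum of currents leaving = 0; resistances in Ω):
  Node 1: (V_1 - 10)/50 + (V_1 - 0)/60 = 0
Collecting terms: 0.03667 × V_1 = 0.2  =>  V_1 = 5.455 V
The requested potential is V_1 = 5.455 V.

Final answer: V_1 = 5.455 V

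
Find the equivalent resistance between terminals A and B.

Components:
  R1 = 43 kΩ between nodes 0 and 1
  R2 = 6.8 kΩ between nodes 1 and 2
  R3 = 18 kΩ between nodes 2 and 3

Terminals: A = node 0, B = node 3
Reduce the network between node 0 (A) and node 3 (B) by series/parallel combination:
  Rs1 = R1 + R2 (series, joined only at node 1) = 43000 + 6800 = 49800 Ω
  Rs2 = R3 + Rs1 (series, joined only at node 2) = 18000 + 49800 = 67800 Ω
R_eq = 67.8 kΩ

Final answer: 67.8 kΩ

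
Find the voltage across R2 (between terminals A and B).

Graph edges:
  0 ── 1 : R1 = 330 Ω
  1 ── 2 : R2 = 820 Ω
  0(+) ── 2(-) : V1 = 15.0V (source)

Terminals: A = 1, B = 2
R1 and R2 are in series across V1 (node 0 → node 1 → node 2), and the output A–B is taken across R2, so this is a voltage divider.
Series current: I = V1/(R1 + R2) = 15/(330 + 820) = 15/1150 = 0.01304 A
V_R2 = I × R2 = V1 × R2/(R1 + R2) = 15 × 820/1150 = 10.7 V

Final answer: 10.7 V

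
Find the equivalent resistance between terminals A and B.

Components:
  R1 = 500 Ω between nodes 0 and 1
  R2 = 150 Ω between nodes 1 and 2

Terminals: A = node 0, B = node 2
Reduce the network between node 0 (A) and node 2 (B) by series/parallel combination:
  Rs1 = R1 + R2 (series, joined only at node 1) = 500 + 150 = 650 Ω
R_eq = 650 Ω

Final answer: 650 Ω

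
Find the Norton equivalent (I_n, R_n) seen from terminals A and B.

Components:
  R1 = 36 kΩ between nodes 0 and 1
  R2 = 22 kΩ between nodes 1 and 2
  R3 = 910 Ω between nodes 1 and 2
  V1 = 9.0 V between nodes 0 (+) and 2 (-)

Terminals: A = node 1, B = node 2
Find the Thévenin equivalent first; then I_n = V_th/R_th and R_n = R_th.
Step 1 — V_th is the open-circuit voltage V_A - V_B (nothing connected across the terminals).
Nodal analysis, taking node 2 as the 0 V reference.
Source V1 fixes V_0 = 9 V.
KCL at each unknown node (sum of currents leaving = 0; resistances in Ω):
  Node 1: (V_1 - 9)/36000 + (V_1 - 0)/22000 + (V_1 - 0)/910 = 0
Collecting terms: 0.001172 × V_1 = 0.00025  =>  V_1 = 0.2133 V
V_th = V_1 - V_2 = 0.2133 - 0 = 0.2133 V
Step 2 — R_th: zero the source — replace V1 by a short circuit (node 2 merges into node 0) — and find the resistance seen between A (node 1) and B (node 0).
Reduce the network between node 1 (A) and node 0 (B) by series/parallel combination:
  Rp1 = R1 ‖ R2 ‖ R3 (parallel, all between nodes 0 and 1) = 1/(1/36000 + 1/22000 + 1/910) = 853.1 Ω
R_th = 853.1 Ω
I_n = V_th/R_th = 0.2133/853.1 = 0.00025 A, and R_n = R_th = 853.1 Ω

Final answer: I_n = 0.00025 A, R_n = 853.1 Ω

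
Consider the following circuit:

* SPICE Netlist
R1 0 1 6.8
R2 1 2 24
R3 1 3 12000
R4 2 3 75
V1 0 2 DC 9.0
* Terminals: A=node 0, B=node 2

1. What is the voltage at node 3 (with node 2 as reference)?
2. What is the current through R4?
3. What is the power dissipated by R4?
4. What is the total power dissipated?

Nodal analysis, taking node 2 as the 0 V reference.
Source V1 fixes V_0 = 9 V.
KCL at each unknown node (sum of currents leaving = 0; resistances in Ω):
  Node 1: (V_1 - 9)/6.8 + (V_1 - 0)/24 + (V_1 - V_3)/12000 = 0
  Node 3: (V_3 - V_1)/12000 + (V_3 - 0)/75 = 0
Collecting terms (coefficients in siemens):
  0.1888·V_1 - 0.00008333·V_3 = 1.324
  0.01342·V_3 - 0.00008333·V_1 = 0
Determinant D = (0.1888)(0.01342) - (-0.00008333)(-0.00008333) = 0.002533
V_1 = [(1.324)(0.01342) - (-0.00008333)(0)]/D = 7.01 V
V_3 = [(0.1888)(0) - (1.324)(-0.00008333)]/D = 0.04354 V
Part 1:
  Read off the nodal solution: V_3 = 0.04354 V
Part 2:
  I_R4 = (V_2 - V_3)/R4 = (0 - 0.04354)/75 = -0.0005805 A
  Magnitude: I_R4 = 0.0005805 A
Part 3:
  I_R4 = (V_2 - V_3)/R4 = (0 - 0.04354)/75 = -0.0005805 A
  P_R4 = I_R4² × R4 = (-0.0005805)² × 75 = 0.00002528 W
Part 4:
  Power in each resistor, P = (ΔV)²/R:
    P_R1 = (9 - 7.01)²/6.8 = 0.5824 W
    P_R2 = (7.01 - 0)²/24 = 2.047 W
    P_R3 = (7.01 - 0.04354)²/12000 = 0.004044 W
    P_R4 = (0 - 0.04354)²/75 = 0.00002528 W
  P_total = P_R1 + P_R2 + P_R3 + P_R4 = 2.634 W

Final answers:
1. V_3 = 0.04354 V
2. I_R4 = 0.0005805 A
3. P_R4 = 2.528e-05 W
4. P_total = 2.634 W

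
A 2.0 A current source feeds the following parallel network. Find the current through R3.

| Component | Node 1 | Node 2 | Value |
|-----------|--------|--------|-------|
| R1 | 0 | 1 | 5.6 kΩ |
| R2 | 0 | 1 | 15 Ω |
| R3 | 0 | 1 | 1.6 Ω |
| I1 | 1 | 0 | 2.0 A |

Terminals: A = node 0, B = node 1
All resistors sit directly between nodes 0 and 1, so they are in parallel and share one voltage V; the full source current 2 A splits among them.
1/R_par = 1/5600 + 1/15 + 1/1.6 = 0.6918 S  =>  R_par = 1.445 Ω
V = I × R_par = 2 × 1.445 = 2.891 V
I_R3 = V/R3 = 2.891/1.6 = 1.807 A

Final answer: 1.807 A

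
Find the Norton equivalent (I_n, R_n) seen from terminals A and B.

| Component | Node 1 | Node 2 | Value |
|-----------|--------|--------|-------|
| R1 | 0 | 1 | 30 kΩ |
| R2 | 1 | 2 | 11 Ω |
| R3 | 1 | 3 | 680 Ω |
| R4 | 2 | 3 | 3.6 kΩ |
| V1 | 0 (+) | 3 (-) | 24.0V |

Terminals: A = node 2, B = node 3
Find the Thévenin equivalent first; then I_n = V_th/R_th and R_n = R_th.
Step 1 — V_th is the open-circuit voltage V_A - V_B (nothing connected across the terminals).
Nodal analysis, taking node 3 as the 0 V reference.
Source V1 fixes V_0 = 24 V.
KCL at each unknown node (sum of currents leaving = 0; resistances in Ω):
  Node 1: (V_1 - 24)/30000 + (V_1 - V_2)/11 + (V_1 - 0)/680 = 0
  Node 2: (V_2 - V_1)/11 + (V_2 - 0)/3600 = 0
Collecting terms (coefficients in siemens):
  0.09241·V_1 - 0.09091·V_2 = 0.0008
  0.09119·V_2 - 0.09091·V_1 = 0
Determinant D = (0.09241)(0.09119) - (-0.09091)(-0.09091) = 0.0001624
V_1 = [(0.0008)(0.09119) - (-0.09091)(0)]/D = 0.4492 V
V_2 = [(0.09241)(0) - (0.0008)(-0.09091)]/D = 0.4479 V
V_th = V_2 - V_3 = 0.4479 - 0 = 0.4479 V
Step 2 — R_th: zero the source — replace V1 by a short circuit (node 3 merges into node 0) — and find the resistance seen between A (node 2) and B (node 0).
Reduce the network between node 2 (A) and node 0 (B) by series/parallel combination:
  Rp1 = R1 ‖ R3 (parallel, both between nodes 0 and 1) = 1/(1/30000 + 1/680) = 664.9 Ω
  Rs1 = R2 + Rp1 (series, joined only at node 1) = 11 + 664.9 = 675.9 Ω
  Rp2 = R4 ‖ Rs1 (parallel, both between nodes 0 and 2) = 1/(1/3600 + 1/675.9) = 569.1 Ω
R_th = 569.1 Ω
I_n = V_th/R_th = 0.4479/569.1 = 0.000787 A, and R_n = R_th = 569.1 Ω

Final answer: I_n = 0.000787 A, R_n = 569.1 Ω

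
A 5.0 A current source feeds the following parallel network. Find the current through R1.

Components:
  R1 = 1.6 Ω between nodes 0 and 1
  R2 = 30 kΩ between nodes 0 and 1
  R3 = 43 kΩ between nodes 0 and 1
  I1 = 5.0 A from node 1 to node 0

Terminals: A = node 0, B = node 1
All resistors sit directly between nodes 0 and 1, so they are in parallel and share one voltage V; the full source current 5 A splits among them.
1/R_par = 1/1.6 + 1/30000 + 1/43000 = 0.6251 S  =>  R_par = 1.6 Ω
V = I × R_par = 5 × 1.6 = 7.999 V
I_R1 = V/R1 = 7.999/1.6 = 5 A

Final answer: 5 A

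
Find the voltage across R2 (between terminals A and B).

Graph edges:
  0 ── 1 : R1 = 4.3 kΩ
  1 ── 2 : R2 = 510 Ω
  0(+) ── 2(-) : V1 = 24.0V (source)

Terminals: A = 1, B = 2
R1 and R2 are in series across V1 (node 0 → node 1 → node 2), and the output A–B is taken across R2, so this is a voltage divider.
Series current: I = V1/(R1 + R2) = 24/(4300 + 510) = 24/4810 = 0.00499 A
V_R2 = I × R2 = V1 × R2/(R1 + R2) = 24 × 510/4810 = 2.545 V

Final answer: 2.545 V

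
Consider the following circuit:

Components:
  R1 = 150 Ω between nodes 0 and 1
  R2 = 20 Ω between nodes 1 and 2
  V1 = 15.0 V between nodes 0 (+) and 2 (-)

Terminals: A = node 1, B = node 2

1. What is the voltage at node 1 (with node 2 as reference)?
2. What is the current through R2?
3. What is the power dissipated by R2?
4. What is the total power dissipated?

Nodal analysis, taking node 2 as the 0 V reference.
Source V1 fixes V_0 = 15 V.
KCL at each unknown node (sum of currents leaving = 0; resistances in Ω):
  Node 1: (V_1 - 15)/150 + (V_1 - 0)/20 = 0
Collecting terms: 0.05667 × V_1 = 0.1  =>  V_1 = 1.765 V
Part 1:
  Read off the nodal solution: V_1 = 1.765 V
Part 2:
  I_R2 = (V_1 - V_2)/R2 = (1.765 - 0)/20 = 0.08824 A
  Magnitude: I_R2 = 0.08824 A
Part 3:
  I_R2 = (V_1 - V_2)/R2 = (1.765 - 0)/20 = 0.08824 A
  P_R2 = I_R2² × R2 = (0.08824)² × 20 = 0.1557 W
Part 4:
  Power in each resistor, P = (ΔV)²/R:
    P_R1 = (15 - 1.765)²/150 = 1.168 W
    P_R2 = (1.765 - 0)²/20 = 0.1557 W
  P_total = P_R1 + P_R2 = 1.324 W

Final answers:
1. V_1 = 1.765 V
2. I_R2 = 0.08824 A
3. P_R2 = 0.1557 W
4. P_total = 1.324 W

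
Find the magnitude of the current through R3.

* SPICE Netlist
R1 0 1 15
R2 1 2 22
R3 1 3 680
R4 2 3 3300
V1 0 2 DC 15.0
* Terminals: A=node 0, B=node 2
Nodal analysis, taking node 2 as the 0 V reference.
Source V1 fixes V_0 = 15 V.
KCL at each unknown node (sum of currents leaving = 0; resistances in Ω):
  Node 1: (V_1 - 15)/15 + (V_1 - 0)/22 + (V_1 - V_3)/680 = 0
  Node 3: (V_3 - V_1)/680 + (V_3 - 0)/3300 = 0
Collecting terms (coefficients in siemens):
  0.1136·V_1 - 0.001471·V_3 = 1
  0.001774·V_3 - 0.001471·V_1 = 0
Determinant D = (0.1136)(0.001774) - (-0.001471)(-0.001471) = 0.0001993
V_1 = [(1)(0.001774) - (-0.001471)(0)]/D = 8.899 V
V_3 = [(0.1136)(0) - (1)(-0.001471)]/D = 7.379 V
I_R3 = (V_1 - V_3)/R3 = (8.899 - 7.379)/680 = 0.002236 A
|I_R3| = 0.002236 A

Final answer: |I_R3| = 0.002236 A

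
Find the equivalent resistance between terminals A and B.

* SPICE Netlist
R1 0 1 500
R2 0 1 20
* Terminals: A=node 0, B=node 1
Reduce the network between node 0 (A) and node 1 (B) by series/parallel combination:
  Rp1 = R1 ‖ R2 (parallel, both between nodes 0 and 1) = 1/(1/500 + 1/20) = 19.23 Ω
R_eq = 19.23 Ω

Final answer: 19.23 Ω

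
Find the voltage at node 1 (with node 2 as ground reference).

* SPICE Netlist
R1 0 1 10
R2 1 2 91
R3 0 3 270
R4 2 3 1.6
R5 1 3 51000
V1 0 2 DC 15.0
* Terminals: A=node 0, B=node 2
Nodal analysis, taking node 2 as the 0 V reference.
Source V1 fixes V_0 = 15 V.
KCL at each unknown node (sum of currents leaving = 0; resistances in Ω):
  Node 1: (V_1 - 15)/10 + (V_1 - 0)/91 + (V_1 - V_3)/51000 = 0
  Node 3: (V_3 - 15)/270 + (V_3 - 0)/1.6 + (V_3 - V_1)/51000 = 0
Collecting terms (coefficients in siemens):
  0.111·V_1 - 0.00001961·V_3 = 1.5
  0.6287·V_3 - 0.00001961·V_1 = 0.05556
Determinant D = (0.111)(0.6287) - (-0.00001961)(-0.00001961) = 0.06979
V_1 = [(1.5)(0.6287) - (-0.00001961)(0.05556)]/D = 13.51 V
V_3 = [(0.111)(0.05556) - (1.5)(-0.00001961)]/D = 0.08878 V
The requested potential is V_1 = 13.51 V.

Final answer: V_1 = 13.51 V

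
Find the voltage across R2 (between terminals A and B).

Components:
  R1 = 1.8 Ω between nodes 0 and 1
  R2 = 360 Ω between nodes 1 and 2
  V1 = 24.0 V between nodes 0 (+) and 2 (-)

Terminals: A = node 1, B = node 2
R1 and R2 are in series across V1 (node 0 → node 1 → node 2), and the output A–B is taken across R2, so this is a voltage divider.
Series current: I = V1/(R1 + R2) = 24/(1.8 + 360) = 24/361.8 = 0.06633 A
V_R2 = I × R2 = V1 × R2/(R1 + R2) = 24 × 360/361.8 = 23.88 V

Final answer: 23.88 V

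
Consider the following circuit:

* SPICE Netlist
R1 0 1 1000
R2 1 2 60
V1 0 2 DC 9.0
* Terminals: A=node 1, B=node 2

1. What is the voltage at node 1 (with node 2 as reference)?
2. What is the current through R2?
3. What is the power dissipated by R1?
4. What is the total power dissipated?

Nodal analysis, taking node 2 as the 0 V reference.
Source V1 fixes V_0 = 9 V.
KCL at each unknown node (sum of currents leaving = 0; resistances in Ω):
  Node 1: (V_1 - 9)/1000 + (V_1 - 0)/60 = 0
Collecting terms: 0.01767 × V_1 = 0.009  =>  V_1 = 0.5094 V
Part 1:
  Read off the nodal solution: V_1 = 0.5094 V
Part 2:
  I_R2 = (V_1 - V_2)/R2 = (0.5094 - 0)/60 = 0.008491 A
  Magnitude: I_R2 = 0.008491 A
Part 3:
  I_R1 = (V_0 - V_1)/R1 = (9 - 0.5094)/1000 = 0.008491 A
  P_R1 = I_R1² × R1 = (0.008491)² × 1000 = 0.07209 W
Part 4:
  Power in each resistor, P = (ΔV)²/R:
    P_R1 = (9 - 0.5094)²/1000 = 0.07209 W
    P_R2 = (0.5094 - 0)²/60 = 0.004325 W
  P_total = P_R1 + P_R2 = 0.07642 W

Final answers:
1. V_1 = 0.5094 V
2. I_R2 = 0.008491 A
3. P_R1 = 0.07209 W
4. P_total = 0.07642 W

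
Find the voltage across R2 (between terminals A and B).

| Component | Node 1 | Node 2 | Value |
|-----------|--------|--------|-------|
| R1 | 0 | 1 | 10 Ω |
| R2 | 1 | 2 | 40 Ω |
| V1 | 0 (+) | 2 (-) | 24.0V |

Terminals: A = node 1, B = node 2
R1 and R2 are in series across V1 (node 0 → node 1 → node 2), and the output A–B is taken across R2, so this is a voltage divider.
Series current: I = V1/(R1 + R2) = 24/(10 + 40) = 24/50 = 0.48 A
V_R2 = I × R2 = V1 × R2/(R1 + R2) = 24 × 40/50 = 19.2 V

Final answer: 19.2 V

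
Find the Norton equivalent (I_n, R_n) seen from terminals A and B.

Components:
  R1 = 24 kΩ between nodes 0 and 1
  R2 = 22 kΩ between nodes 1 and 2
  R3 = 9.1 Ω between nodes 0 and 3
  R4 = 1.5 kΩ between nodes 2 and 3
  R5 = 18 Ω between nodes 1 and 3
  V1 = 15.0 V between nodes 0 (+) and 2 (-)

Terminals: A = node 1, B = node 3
Find the Thévenin equivalent first; then I_n = V_th/R_th and R_n = R_th.
Step 1 — V_th is the open-circuit voltage V_A - V_B (nothing connected across the terminals).
Nodal analysis, taking node 2 as the 0 V reference.
Source V1 fixes V_0 = 15 V.
KCL at each unknown node (sum of currents leaving = 0; resistances in Ω):
  Node 1: (V_1 - 15)/24000 + (V_1 - 0)/22000 + (V_1 - V_3)/18 = 0
  Node 3: (V_3 - 15)/9.1 + (V_3 - 0)/1500 + (V_3 - V_1)/18 = 0
Collecting terms (coefficients in siemens):
  0.05564·V_1 - 0.05556·V_3 = 0.000625
  0.1661·V_3 - 0.05556·V_1 = 1.648
Determinant D = (0.05564)(0.1661) - (-0.05556)(-0.05556) = 0.006157
V_1 = [(0.000625)(0.1661) - (-0.05556)(1.648)]/D = 14.89 V
V_3 = [(0.05564)(1.648) - (0.000625)(-0.05556)]/D = 14.9 V
V_th = V_1 - V_3 = 14.89 - 14.9 = -0.0121 V
Step 2 — R_th: zero the source — replace V1 by a short circuit (node 2 merges into node 0) — and find the resistance seen between A (node 1) and B (node 3).
Reduce the network between node 1 (A) and node 3 (B) by series/parallel combination:
  Rp1 = R1 ‖ R2 (parallel, both between nodes 0 and 1) = 1/(1/24000 + 1/22000) = 11480 Ω
  Rp2 = R3 ‖ R4 (parallel, both between nodes 0 and 3) = 1/(1/9.1 + 1/1500) = 9.045 Ω
  Rs1 = Rp1 + Rp2 (series, joined only at node 0) = 11480 + 9.045 = 11490 Ω
  Rp3 = R5 ‖ Rs1 (parallel, both between nodes 1 and 3) = 1/(1/18 + 1/11490) = 17.97 Ω
R_th = 17.97 Ω
I_n = V_th/R_th = -0.0121/17.97 = -0.0006734 A, and R_n = R_th = 17.97 Ω

Final answer: I_n = -0.0006734 A, R_n = 17.97 Ω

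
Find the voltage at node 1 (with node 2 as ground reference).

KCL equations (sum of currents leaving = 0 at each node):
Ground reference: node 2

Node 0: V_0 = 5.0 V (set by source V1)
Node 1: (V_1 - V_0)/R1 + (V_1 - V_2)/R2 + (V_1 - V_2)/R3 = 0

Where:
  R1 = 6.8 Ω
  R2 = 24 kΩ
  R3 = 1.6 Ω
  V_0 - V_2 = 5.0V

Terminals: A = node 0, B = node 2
Nodal analysis, taking node 2 as the 0 V reference.
Source V1 fixes V_0 = 5 V.
KCL at each unknown node (sum of currents leaving = 0; resistances in Ω):
  Node 1: (V_1 - 5)/6.8 + (V_1 - 0)/24000 + (V_1 - 0)/1.6 = 0
Collecting terms: 0.7721 × V_1 = 0.7353  =>  V_1 = 0.9523 V
The requested potential is V_1 = 0.9523 V.

Final answer: V_1 = 0.9523 V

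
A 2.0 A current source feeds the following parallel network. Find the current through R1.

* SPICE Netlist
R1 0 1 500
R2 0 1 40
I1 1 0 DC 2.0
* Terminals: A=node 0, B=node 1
All resistors sit directly between nodes 0 and 1, so they are in parallel and share one voltage V; the full source current 2 A splits among them.
1/R_par = 1/500 + 1/40 = 0.027 S  =>  R_par = 37.04 Ω
V = I × R_par = 2 × 37.04 = 74.07 V
I_R1 = V/R1 = 74.07/500 = 0.1481 A

Final answer: 0.1481 A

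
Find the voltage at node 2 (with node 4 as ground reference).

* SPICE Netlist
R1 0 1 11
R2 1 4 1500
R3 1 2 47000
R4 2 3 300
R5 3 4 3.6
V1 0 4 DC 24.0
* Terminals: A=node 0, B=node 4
Nodal analysis, taking node 4 as the 0 V reference.
Source V1 fixes V_0 = 24 V.
KCL at each unknown node (sum of currents leaving = 0; resistances in Ω):
  Node 1: (V_1 - 24)/11 + (V_1 - 0)/1500 + (V_1 - V_2)/47000 = 0
  Node 2: (V_2 - V_1)/47000 + (V_2 - V_3)/300 = 0
  Node 3: (V_3 - V_2)/300 + (V_3 - 0)/3.6 = 0
Collecting terms (coefficients in siemens):
  0.0916·V_1 - 0.00002128·V_2 = 2.182
  0.003355·V_2 - 0.00002128·V_1 - 0.003333·V_3 = 0
  0.2811·V_3 - 0.003333·V_2 = 0
Solving these 3 simultaneous equations (Gaussian elimination) gives:
  V_1 = 23.82 V, V_2 = 0.1529 V, V_3 = 0.001813 V
The requested potential is V_2 = 0.1529 V.

Final answer: V_2 = 0.1529 V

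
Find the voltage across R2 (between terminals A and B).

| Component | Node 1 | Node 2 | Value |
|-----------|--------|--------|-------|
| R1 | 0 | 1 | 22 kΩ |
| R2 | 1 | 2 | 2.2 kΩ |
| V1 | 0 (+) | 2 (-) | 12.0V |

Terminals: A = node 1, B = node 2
R1 and R2 are in series across V1 (node 0 → node 1 → node 2), and the output A–B is taken across R2, so this is a voltage divider.
Series current: I = V1/(R1 + R2) = 12/(22000 + 2200) = 12/24200 = 0.0004959 A
V_R2 = I × R2 = V1 × R2/(R1 + R2) = 12 × 2200/24200 = 1.091 V

Final answer: 1.091 V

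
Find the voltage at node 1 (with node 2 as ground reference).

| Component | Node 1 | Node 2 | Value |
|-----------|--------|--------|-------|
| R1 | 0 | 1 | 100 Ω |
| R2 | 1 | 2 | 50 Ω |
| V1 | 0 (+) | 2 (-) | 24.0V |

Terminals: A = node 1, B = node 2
Nodal analysis, taking node 2 as the 0 V reference.
Source V1 fixes V_0 = 24 V.
KCL at each unknown node (sum of currents leaving = 0; resistances in Ω):
  Node 1: (V_1 - 24)/100 + (V_1 - 0)/50 = 0
Collecting terms: 0.03 × V_1 = 0.24  =>  V_1 = 8 V
The requested potential is V_1 = 8 V.

Final answer: V_1 = 8 V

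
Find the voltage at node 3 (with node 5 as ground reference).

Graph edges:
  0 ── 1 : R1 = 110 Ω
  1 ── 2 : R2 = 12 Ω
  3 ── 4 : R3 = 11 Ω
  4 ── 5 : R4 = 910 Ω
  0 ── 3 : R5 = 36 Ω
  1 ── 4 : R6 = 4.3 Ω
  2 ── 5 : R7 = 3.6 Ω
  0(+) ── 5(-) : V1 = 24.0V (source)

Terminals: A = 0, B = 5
Nodal analysis, taking node 5 as the 0 V reference.
Source V1 fixes V_0 = 24 V.
KCL at each unknown node (sum of currents leaving = 0; resistances in Ω):
  Node 1: (V_1 - 24)/110 + (V_1 - V_2)/12 + (V_1 - V_4)/4.3 = 0
  Node 2: (V_2 - V_1)/12 + (V_2 - 0)/3.6 = 0
  Node 3: (V_3 - V_4)/11 + (V_3 - 24)/36 = 0
  Node 4: (V_4 - V_3)/11 + (V_4 - 0)/910 + (V_4 - V_1)/4.3 = 0
Collecting terms (coefficients in siemens):
  0.325·V_1 - 0.08333·V_2 - 0.2326·V_4 = 0.2182
  0.3611·V_2 - 0.08333·V_1 = 0
  0.1187·V_3 - 0.09091·V_4 = 0.6667
  0.3246·V_4 - 0.2326·V_1 - 0.09091·V_3 = 0
Solving these 4 simultaneous equations (Gaussian elimination) gives:
  V_1 = 7.307 V, V_2 = 1.686 V, V_3 = 12.26 V, V_4 = 8.669 V
The requested potential is V_3 = 12.26 V.

Final answer: V_3 = 12.26 V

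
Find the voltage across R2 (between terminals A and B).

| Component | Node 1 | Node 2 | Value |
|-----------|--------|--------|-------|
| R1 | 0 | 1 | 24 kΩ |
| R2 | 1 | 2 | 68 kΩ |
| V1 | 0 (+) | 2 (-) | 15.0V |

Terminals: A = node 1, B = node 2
R1 and R2 are in series across V1 (node 0 → node 1 → node 2), and the output A–B is taken across R2, so this is a voltage divider.
Series current: I = V1/(R1 + R2) = 15/(24000 + 68000) = 15/92000 = 0.000163 A
V_R2 = I × R2 = V1 × R2/(R1 + R2) = 15 × 68000/92000 = 11.09 V

Final answer: 11.09 V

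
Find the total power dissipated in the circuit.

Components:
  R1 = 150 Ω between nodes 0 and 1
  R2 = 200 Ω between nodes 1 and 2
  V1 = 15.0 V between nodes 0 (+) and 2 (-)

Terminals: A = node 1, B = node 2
Nodal analysis, taking node 2 as the 0 V reference.
Source V1 fixes V_0 = 15 V.
KCL at each unknown node (sum of currents leaving = 0; resistances in Ω):
  Node 1: (V_1 - 15)/150 + (V_1 - 0)/200 = 0
Collecting terms: 0.01167 × V_1 = 0.1  =>  V_1 = 8.571 V
Power in each resistor, P = (ΔV)²/R:
  P_R1 = (15 - 8.571)²/150 = 0.2755 W
  P_R2 = (8.571 - 0)²/200 = 0.3673 W
P_total = P_R1 + P_R2 = 0.6429 W

Final answer: 0.6429 W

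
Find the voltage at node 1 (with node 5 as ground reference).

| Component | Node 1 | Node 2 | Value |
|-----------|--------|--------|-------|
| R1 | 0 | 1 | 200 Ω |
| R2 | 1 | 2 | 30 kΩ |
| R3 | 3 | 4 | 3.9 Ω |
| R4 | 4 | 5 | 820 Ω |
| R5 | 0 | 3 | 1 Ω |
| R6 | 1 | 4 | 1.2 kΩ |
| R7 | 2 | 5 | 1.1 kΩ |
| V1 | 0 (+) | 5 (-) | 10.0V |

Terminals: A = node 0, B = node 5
Nodal analysis, taking node 5 as the 0 V reference.
Source V1 fixes V_0 = 10 V.
KCL at each unknown node (sum of currents leaving = 0; resistances in Ω):
  Node 1: (V_1 - 10)/200 + (V_1 - V_2)/30000 + (V_1 - V_4)/1200 = 0
  Node 2: (V_2 - V_1)/30000 + (V_2 - 0)/1100 = 0
  Node 3: (V_3 - V_4)/3.9 + (V_3 - 10)/1 = 0
  Node 4: (V_4 - V_3)/3.9 + (V_4 - 0)/820 + (V_4 - V_1)/1200 = 0
Collecting terms (coefficients in siemens):
  0.005867·V_1 - 0.00003333·V_2 - 0.0008333·V_4 = 0.05
  0.0009424·V_2 - 0.00003333·V_1 = 0
  1.256·V_3 - 0.2564·V_4 = 10
  0.2585·V_4 - 0.0008333·V_1 - 0.2564·V_3 = 0
Solving these 4 simultaneous equations (Gaussian elimination) gives:
  V_1 = 9.937 V, V_2 = 0.3515 V, V_3 = 9.988 V, V_4 = 9.941 V
The requested potential is V_1 = 9.937 V.

Final answer: V_1 = 9.937 V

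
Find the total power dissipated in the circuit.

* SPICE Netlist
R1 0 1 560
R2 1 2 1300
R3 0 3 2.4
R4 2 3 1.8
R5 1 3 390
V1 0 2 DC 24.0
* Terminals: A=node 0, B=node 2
Nodal analysis, taking node 2 as the 0 V reference.
Source V1 fixes V_0 = 24 V.
KCL at each unknown node (sum of currents leaving = 0; resistances in Ω):
  Node 1: (V_1 - 24)/560 + (V_1 - 0)/1300 + (V_1 - V_3)/390 = 0
  Node 3: (V_3 - 24)/2.4 + (V_3 - 0)/1.8 + (V_3 - V_1)/390 = 0
Collecting terms (coefficients in siemens):
  0.005119·V_1 - 0.002564·V_3 = 0.04286
  0.9748·V_3 - 0.002564·V_1 = 10
Determinant D = (0.005119)(0.9748) - (-0.002564)(-0.002564) = 0.004983
V_1 = [(0.04286)(0.9748) - (-0.002564)(10)]/D = 13.53 V
V_3 = [(0.005119)(10) - (0.04286)(-0.002564)]/D = 10.29 V
Power in each resistor, P = (ΔV)²/R:
  P_R1 = (24 - 13.53)²/560 = 0.1958 W
  P_R2 = (13.53 - 0)²/1300 = 0.1408 W
  P_R3 = (24 - 10.29)²/2.4 = 78.27 W
  P_R4 = (0 - 10.29)²/1.8 = 58.87 W
  P_R5 = (13.53 - 10.29)²/390 = 0.02682 W
P_total = P_R1 + P_R2 + P_R3 + P_R4 + P_R5 = 137.5 W

Final answer: 137.5 W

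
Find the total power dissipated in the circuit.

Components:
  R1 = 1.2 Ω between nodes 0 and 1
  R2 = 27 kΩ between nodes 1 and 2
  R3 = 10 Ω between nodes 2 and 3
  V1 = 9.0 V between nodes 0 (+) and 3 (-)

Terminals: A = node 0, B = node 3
Nodal analysis, taking node 3 as the 0 V reference.
Source V1 fixes V_0 = 9 V.
KCL at each unknown node (sum of currents leaving = 0; resistances in Ω):
  Node 1: (V_1 - 9)/1.2 + (V_1 - V_2)/27000 = 0
  Node 2: (V_2 - V_1)/27000 + (V_2 - 0)/10 = 0
Collecting terms (coefficients in siemens):
  0.8334·V_1 - 0.00003704·V_2 = 7.5
  0.1·V_2 - 0.00003704·V_1 = 0
Determinant D = (0.8334)(0.1) - (-0.00003704)(-0.00003704) = 0.08337
V_1 = [(7.5)(0.1) - (-0.00003704)(0)]/D = 9 V
V_2 = [(0.8334)(0) - (7.5)(-0.00003704)]/D = 0.003332 V
Power in each resistor, P = (ΔV)²/R:
  P_R1 = (9 - 9)²/1.2 = 0.0000001332 W
  P_R2 = (9 - 0.003332)²/27000 = 0.002998 W
  P_R3 = (0.003332 - 0)²/10 = 0.00000111 W
P_total = P_R1 + P_R2 + P_R3 = 0.002999 W

Final answer: 0.002999 W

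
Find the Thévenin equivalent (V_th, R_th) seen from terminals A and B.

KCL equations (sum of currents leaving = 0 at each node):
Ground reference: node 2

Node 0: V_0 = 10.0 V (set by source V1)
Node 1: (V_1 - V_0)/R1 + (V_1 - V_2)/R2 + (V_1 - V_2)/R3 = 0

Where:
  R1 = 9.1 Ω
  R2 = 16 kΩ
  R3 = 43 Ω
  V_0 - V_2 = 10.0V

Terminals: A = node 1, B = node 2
Step 1 — V_th is the open-circuit voltage V_A - V_B (nothing connected across the terminals).
Nodal analysis, taking node 2 as the 0 V reference.
Source V1 fixes V_0 = 10 V.
KCL at each unknown node (sum of currents leaving = 0; resistances in Ω):
  Node 1: (V_1 - 10)/9.1 + (V_1 - 0)/16000 + (V_1 - 0)/43 = 0
Collecting terms: 0.1332 × V_1 = 1.099  =>  V_1 = 8.249 V
V_th = V_1 - V_2 = 8.249 - 0 = 8.249 V
Step 2 — R_th: zero the source — replace V1 by a short circuit (node 2 merges into node 0) — and find the resistance seen between A (node 1) and B (node 0).
Reduce the network between node 1 (A) and node 0 (B) by series/parallel combination:
  Rp1 = R1 ‖ R2 ‖ R3 (parallel, all between nodes 0 and 1) = 1/(1/9.1 + 1/16000 + 1/43) = 7.507 Ω
R_th = 7.507 Ω

Final answer: V_th = 8.249 V, R_th = 7.507 Ω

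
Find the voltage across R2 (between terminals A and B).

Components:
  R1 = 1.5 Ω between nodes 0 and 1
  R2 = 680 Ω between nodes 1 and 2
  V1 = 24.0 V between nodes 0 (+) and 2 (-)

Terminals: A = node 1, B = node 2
R1 and R2 are in series across V1 (node 0 → node 1 → node 2), and the output A–B is taken across R2, so this is a voltage divider.
Series current: I = V1/(R1 + R2) = 24/(1.5 + 680) = 24/681.5 = 0.03522 A
V_R2 = I × R2 = V1 × R2/(R1 + R2) = 24 × 680/681.5 = 23.95 V

Final answer: 23.95 V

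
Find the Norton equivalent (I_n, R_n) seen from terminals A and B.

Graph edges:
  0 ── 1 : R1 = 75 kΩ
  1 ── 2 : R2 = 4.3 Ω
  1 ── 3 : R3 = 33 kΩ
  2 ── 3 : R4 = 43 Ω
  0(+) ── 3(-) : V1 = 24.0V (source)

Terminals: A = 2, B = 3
Find the Thévenin equivalent first; then I_n = V_th/R_th and R_n = R_th.
Step 1 — V_th is the open-circuit voltage V_A - V_B (nothing connected across the terminals).
Nodal analysis, taking node 3 as the 0 V reference.
Source V1 fixes V_0 = 24 V.
KCL at each unknown node (sum of currents leaving = 0; resistances in Ω):
  Node 1: (V_1 - 24)/75000 + (V_1 - V_2)/4.3 + (V_1 - 0)/33000 = 0
  Node 2: (V_2 - V_1)/4.3 + (V_2 - 0)/43 = 0
Collecting terms (coefficients in siemens):
  0.2326·V_1 - 0.2326·V_2 = 0.00032
  0.2558·V_2 - 0.2326·V_1 = 0
Determinant D = (0.2326)(0.2558) - (-0.2326)(-0.2326) = 0.005419
V_1 = [(0.00032)(0.2558) - (-0.2326)(0)]/D = 0.0151 V
V_2 = [(0.2326)(0) - (0.00032)(-0.2326)]/D = 0.01373 V
V_th = V_2 - V_3 = 0.01373 - 0 = 0.01373 V
Step 2 — R_th: zero the source — replace V1 by a short circuit (node 3 merges into node 0) — and find the resistance seen between A (node 2) and B (node 0).
Reduce the network between node 2 (A) and node 0 (B) by series/parallel combination:
  Rp1 = R1 ‖ R3 (parallel, both between nodes 0 and 1) = 1/(1/75000 + 1/33000) = 22920 Ω
  Rs1 = R2 + Rp1 (series, joined only at node 1) = 4.3 + 22920 = 22920 Ω
  Rp2 = R4 ‖ Rs1 (parallel, both between nodes 0 and 2) = 1/(1/43 + 1/22920) = 42.92 Ω
R_th = 42.92 Ω
I_n = V_th/R_th = 0.01373/42.92 = 0.0003199 A, and R_n = R_th = 42.92 Ω

Final answer: I_n = 0.0003199 A, R_n = 42.92 Ω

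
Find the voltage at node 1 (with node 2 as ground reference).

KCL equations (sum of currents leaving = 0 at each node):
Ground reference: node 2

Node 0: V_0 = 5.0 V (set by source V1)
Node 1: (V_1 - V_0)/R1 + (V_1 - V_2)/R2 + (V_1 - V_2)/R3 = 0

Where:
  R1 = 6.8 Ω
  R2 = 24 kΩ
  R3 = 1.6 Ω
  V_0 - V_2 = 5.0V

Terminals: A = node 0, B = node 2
Nodal analysis, taking node 2 as the 0 V reference.
Source V1 fixes V_0 = 5 V.
KCL at each unknown node (sum of currents leaving = 0; resistances in Ω):
  Node 1: (V_1 - 5)/6.8 + (V_1 - 0)/24000 + (V_1 - 0)/1.6 = 0
Collecting terms: 0.7721 × V_1 = 0.7353  =>  V_1 = 0.9523 V
The requested potential is V_1 = 0.9523 V.

Final answer: V_1 = 0.9523 V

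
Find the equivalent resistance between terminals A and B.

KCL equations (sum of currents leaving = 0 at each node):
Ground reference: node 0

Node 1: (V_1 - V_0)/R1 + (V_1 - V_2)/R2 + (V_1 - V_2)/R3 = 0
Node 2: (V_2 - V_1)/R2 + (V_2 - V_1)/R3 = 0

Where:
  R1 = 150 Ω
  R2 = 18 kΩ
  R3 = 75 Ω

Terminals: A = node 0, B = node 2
Reduce the network between node 0 (A) and node 2 (B) by series/parallel combination:
  Rp1 = R2 ‖ R3 (parallel, both between nodes 1 and 2) = 1/(1/18000 + 1/75) = 74.69 Ω
  Rs1 = R1 + Rp1 (series, joined only at node 1) = 150 + 74.69 = 224.7 Ω
R_eq = 224.7 Ω

Final answer: 224.7 Ω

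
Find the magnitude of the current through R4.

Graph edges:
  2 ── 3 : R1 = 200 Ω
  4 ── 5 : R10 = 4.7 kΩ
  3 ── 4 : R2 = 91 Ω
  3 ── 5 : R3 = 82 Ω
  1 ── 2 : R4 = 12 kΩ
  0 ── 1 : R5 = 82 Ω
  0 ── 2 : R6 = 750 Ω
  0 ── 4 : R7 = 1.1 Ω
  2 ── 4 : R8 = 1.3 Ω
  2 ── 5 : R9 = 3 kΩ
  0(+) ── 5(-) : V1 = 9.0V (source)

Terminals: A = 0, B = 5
Nodal analysis, taking node 5 as the 0 V reference.
Source V1 fixes V_0 = 9 V.
KCL at each unknown node (sum of currents leaving = 0; resistances in Ω):
  Node 1: (V_1 - V_2)/12000 + (V_1 - 9)/82 = 0
  Node 2: (V_2 - V_3)/200 + (V_2 - V_1)/12000 + (V_2 - 9)/750 + (V_2 - V_4)/1.3 + (V_2 - 0)/3000 = 0
  Node 3: (V_3 - V_2)/200 + (V_3 - V_4)/91 + (V_3 - 0)/82 = 0
  Node 4: (V_4 - V_3)/91 + (V_4 - 9)/1.1 + (V_4 - V_2)/1.3 + (V_4 - 0)/4700 = 0
Collecting terms (coefficients in siemens):
  0.01228·V_1 - 0.00008333·V_2 = 0.1098
  0.776·V_2 - 0.00008333·V_1 - 0.005·V_3 - 0.7692·V_4 = 0.012
  0.02818·V_3 - 0.005·V_2 - 0.01099·V_4 = 0
  1.69·V_4 - 0.7692·V_2 - 0.01099·V_3 = 8.182
Solving these 4 simultaneous equations (Gaussian elimination) gives:
  V_1 = 8.999 V, V_2 = 8.898 V, V_3 = 5.059 V, V_4 = 8.927 V
I_R4 = (V_1 - V_2)/R4 = (8.999 - 8.898)/12000 = 0.000008416 A
|I_R4| = 0.000008416 A

Final answer: |I_R4| = 8.416e-06 A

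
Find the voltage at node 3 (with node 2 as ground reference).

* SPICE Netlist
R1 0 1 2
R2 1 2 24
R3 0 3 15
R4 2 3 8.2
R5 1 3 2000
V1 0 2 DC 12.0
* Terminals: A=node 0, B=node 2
Nodal analysis, taking node 2 as the 0 V reference.
Source V1 fixes V_0 = 12 V.
KCL at each unknown node (sum of currents leaving = 0; resistances in Ω):
  Node 1: (V_1 - 12)/2 + (V_1 - 0)/24 + (V_1 - V_3)/2000 = 0
  Node 3: (V_3 - 12)/15 + (V_3 - 0)/8.2 + (V_3 - V_1)/2000 = 0
Collecting terms (coefficients in siemens):
  0.5422·V_1 - 0.0005·V_3 = 6
  0.1891·V_3 - 0.0005·V_1 = 0.8
Determinant D = (0.5422)(0.1891) - (-0.0005)(-0.0005) = 0.1025
V_1 = [(6)(0.1891) - (-0.0005)(0.8)]/D = 11.07 V
V_3 = [(0.5422)(0.8) - (6)(-0.0005)]/D = 4.259 V
The requested potential is V_3 = 4.259 V.

Final answer: V_3 = 4.259 V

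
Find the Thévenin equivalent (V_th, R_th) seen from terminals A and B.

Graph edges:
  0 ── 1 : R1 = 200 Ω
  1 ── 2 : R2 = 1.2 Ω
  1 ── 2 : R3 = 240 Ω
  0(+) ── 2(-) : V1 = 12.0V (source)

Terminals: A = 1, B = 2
Step 1 — V_th is the open-circuit voltage V_A - V_B (nothing connected across the terminals).
Nodal analysis, taking node 2 as the 0 V reference.
Source V1 fixes V_0 = 12 V.
KCL at each unknown node (sum of currents leaving = 0; resistances in Ω):
  Node 1: (V_1 - 12)/200 + (V_1 - 0)/1.2 + (V_1 - 0)/240 = 0
Collecting terms: 0.8425 × V_1 = 0.06  =>  V_1 = 0.07122 V
V_th = V_1 - V_2 = 0.07122 - 0 = 0.07122 V
Step 2 — R_th: zero the source — replace V1 by a short circuit (node 2 merges into node 0) — and find the resistance seen between A (node 1) and B (node 0).
Reduce the network between node 1 (A) and node 0 (B) by series/parallel combination:
  Rp1 = R1 ‖ R2 ‖ R3 (parallel, all between nodes 0 and 1) = 1/(1/200 + 1/1.2 + 1/240) = 1.187 Ω
R_th = 1.187 Ω

Final answer: V_th = 0.07122 V, R_th = 1.187 Ω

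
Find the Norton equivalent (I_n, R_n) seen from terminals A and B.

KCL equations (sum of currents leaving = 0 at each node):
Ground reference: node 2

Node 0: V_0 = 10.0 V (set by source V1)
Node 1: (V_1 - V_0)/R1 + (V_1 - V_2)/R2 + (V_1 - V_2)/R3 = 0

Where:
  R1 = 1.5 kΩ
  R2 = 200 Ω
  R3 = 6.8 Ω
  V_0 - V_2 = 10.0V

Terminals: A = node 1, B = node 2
Find the Thévenin equivalent first; then I_n = V_th/R_th and R_n = R_th.
Step 1 — V_th is the open-circuit voltage V_A - V_B (nothing connected across the terminals).
Nodal analysis, taking node 2 as the 0 V reference.
Source V1 fixes V_0 = 10 V.
KCL at each unknown node (sum of currents leaving = 0; resistances in Ω):
  Node 1: (V_1 - 10)/1500 + (V_1 - 0)/200 + (V_1 - 0)/6.8 = 0
Collecting terms: 0.1527 × V_1 = 0.006667  =>  V_1 = 0.04365 V
V_th = V_1 - V_2 = 0.04365 - 0 = 0.04365 V
Step 2 — R_th: zero the source — replace V1 by a short circuit (node 2 merges into node 0) — and find the resistance seen between A (node 1) and B (node 0).
Reduce the network between node 1 (A) and node 0 (B) by series/parallel combination:
  Rp1 = R1 ‖ R2 ‖ R3 (parallel, all between nodes 0 and 1) = 1/(1/1500 + 1/200 + 1/6.8) = 6.548 Ω
R_th = 6.548 Ω
I_n = V_th/R_th = 0.04365/6.548 = 0.006667 A, and R_n = R_th = 6.548 Ω

Final answer: I_n = 0.006667 A, R_n = 6.548 Ω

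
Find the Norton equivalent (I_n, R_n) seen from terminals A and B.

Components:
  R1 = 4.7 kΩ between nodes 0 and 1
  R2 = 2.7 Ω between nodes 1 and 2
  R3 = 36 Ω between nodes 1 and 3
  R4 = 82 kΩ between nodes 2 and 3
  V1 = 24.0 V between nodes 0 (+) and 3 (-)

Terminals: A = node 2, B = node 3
Find the Thévenin equivalent first; then I_n = V_th/R_th and R_n = R_th.
Step 1 — V_th is the open-circuit voltage V_A - V_B (nothing connected across the terminals).
Nodal analysis, taking node 3 as the 0 V reference.
Source V1 fixes V_0 = 24 V.
KCL at each unknown node (sum of currents leaving = 0; resistances in Ω):
  Node 1: (V_1 - 24)/4700 + (V_1 - V_2)/2.7 + (V_1 - 0)/36 = 0
  Node 2: (V_2 - V_1)/2.7 + (V_2 - 0)/82000 = 0
Collecting terms (coefficients in siemens):
  0.3984·V_1 - 0.3704·V_2 = 0.005106
  0.3704·V_2 - 0.3704·V_1 = 0
Determinant D = (0.3984)(0.3704) - (-0.3704)(-0.3704) = 0.01037
V_1 = [(0.005106)(0.3704) - (-0.3704)(0)]/D = 0.1824 V
V_2 = [(0.3984)(0) - (0.005106)(-0.3704)]/D = 0.1823 V
V_th = V_2 - V_3 = 0.1823 - 0 = 0.1823 V
Step 2 — R_th: zero the source — replace V1 by a short circuit (node 3 merges into node 0) — and find the resistance seen between A (node 2) and B (node 0).
Reduce the network between node 2 (A) and node 0 (B) by series/parallel combination:
  Rp1 = R1 ‖ R3 (parallel, both between nodes 0 and 1) = 1/(1/4700 + 1/36) = 35.73 Ω
  Rs1 = R2 + Rp1 (series, joined only at node 1) = 2.7 + 35.73 = 38.43 Ω
  Rp2 = R4 ‖ Rs1 (parallel, both between nodes 0 and 2) = 1/(1/82000 + 1/38.43) = 38.41 Ω
R_th = 38.41 Ω
I_n = V_th/R_th = 0.1823/38.41 = 0.004748 A, and R_n = R_th = 38.41 Ω

Final answer: I_n = 0.004748 A, R_n = 38.41 Ω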